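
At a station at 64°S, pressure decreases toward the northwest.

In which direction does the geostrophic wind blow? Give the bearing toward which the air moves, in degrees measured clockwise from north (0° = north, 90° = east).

225°

The pressure-gradient force points toward the northwest (bearing 315°).
Geostrophic balance: in the Southern Hemisphere the Coriolis force deflects motion to the left, so the geostrophic wind blows 90° to the left of the pressure-gradient force (low pressure on the right).
Rotating 315° by 90° counterclockwise gives 225° — the wind blows toward the southwest.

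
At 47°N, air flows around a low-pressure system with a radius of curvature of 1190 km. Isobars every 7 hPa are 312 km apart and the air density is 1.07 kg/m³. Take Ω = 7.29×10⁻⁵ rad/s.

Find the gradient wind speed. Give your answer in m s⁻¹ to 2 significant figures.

Coriolis parameter at 47°N:
f = 2Ω sin φ = 2 × 7.29×10⁻⁵ × sin 47° = 1.07×10⁻⁴ s⁻¹
Pressure gradient: |∂P/∂n| = 700 Pa / 312000 m = 2.24×10⁻³ Pa/m
Geostrophic speed: V_g = |∂P/∂n|/(fρ) = 2.24×10⁻³/(1.07×10⁻⁴ × 1.07) = 19.7 m/s
Around a low, centrifugal force acts outward with Coriolis, so pressure-gradient force balances both:
(1/ρ)|∂P/∂n| = fV + V²/R  →  V² + fR·V − fR·V_g = 0
With fR = 1.07×10⁻⁴ × 1190×10³ m = 127 m/s:
V = [−fR + √((fR)² + 4 fR V_g)]/2 = [−127 + √(127² + 4×127×19.7)]/2 = 17.3 m/s
Subgeostrophic (V < V_g = 19.7 m/s), as expected around a low.

17 m s⁻¹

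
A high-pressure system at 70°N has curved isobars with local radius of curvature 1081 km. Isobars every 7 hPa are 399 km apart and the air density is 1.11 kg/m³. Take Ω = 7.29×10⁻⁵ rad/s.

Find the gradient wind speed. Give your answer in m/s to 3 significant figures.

Coriolis parameter at 70°N:
f = 2Ω sin φ = 2 × 7.29×10⁻⁵ × sin 70° = 1.37×10⁻⁴ s⁻¹
Pressure gradient: |∂P/∂n| = 700 Pa / 399000 m = 1.75×10⁻³ Pa/m
Geostrophic speed: V_g = |∂P/∂n|/(fρ) = 1.75×10⁻³/(1.37×10⁻⁴ × 1.11) = 11.5 m/s
Around a high, pressure-gradient force acts outward with centrifugal, so Coriolis balances both:
fV = (1/ρ)|∂P/∂n| + V²/R  →  V² − fR·V + fR·V_g = 0
With fR = 1.37×10⁻⁴ × 1081×10³ m = 148 m/s:
V = [fR − √((fR)² − 4 fR V_g)]/2 = [148 − √(148² − 4×148×11.5)]/2 = 12.6 m/s
Supergeostrophic (V > V_g = 11.5 m/s), as expected around a high.

12.6 m/s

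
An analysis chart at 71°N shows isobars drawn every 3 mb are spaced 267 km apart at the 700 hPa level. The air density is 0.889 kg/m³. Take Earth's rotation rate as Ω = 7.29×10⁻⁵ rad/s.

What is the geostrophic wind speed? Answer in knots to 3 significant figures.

Coriolis parameter at 71°N:
f = 2Ω sin φ = 2 × 7.29×10⁻⁵ × sin 71° = 1.38×10⁻⁴ s⁻¹
Pressure gradient: |∂P/∂n| = 300 Pa / 267000 m = 1.12×10⁻³ Pa/m
Geostrophic balance (pressure-gradient force = Coriolis force):
V_g = (1/(fρ)) |∂P/∂n| = 1.12×10⁻³ / (1.38×10⁻⁴ × 0.889) = 9.17 m/s
Converting: 9.17 m/s × 1.944 = 17.8 knots

17.8 knots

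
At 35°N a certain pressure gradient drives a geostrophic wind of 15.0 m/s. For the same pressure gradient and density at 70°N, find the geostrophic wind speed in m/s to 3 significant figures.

9.16 m/s

With the same pressure gradient and density, V_g ∝ 1/f ∝ 1/sin φ.
V₂ = V₁ · sin φ₁ / sin φ₂ = 15.0 × sin 35° / sin 70°
V₂ = 15.0 × 0.5736/0.9397 = 9.16 m/s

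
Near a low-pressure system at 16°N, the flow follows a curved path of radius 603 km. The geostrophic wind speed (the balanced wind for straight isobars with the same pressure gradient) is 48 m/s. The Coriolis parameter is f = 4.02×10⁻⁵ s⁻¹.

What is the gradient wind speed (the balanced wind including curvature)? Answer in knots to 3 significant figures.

46.8 knots

Around a low, centrifugal force acts outward with Coriolis, so pressure-gradient force balances both:
(1/ρ)|∂P/∂n| = fV + V²/R  →  V² + fR·V − fR·V_g = 0
With fR = 4.02×10⁻⁵ × 603×10³ m = 24.2 m/s:
V = [−fR + √((fR)² + 4 fR V_g)]/2 = [−24.2 + √(24.2² + 4×24.2×48)]/2 = 24.1 m/s
Subgeostrophic (V < V_g = 48 m/s), as expected around a low.
Converting: 24.1 m/s × 1.944 = 46.8 knots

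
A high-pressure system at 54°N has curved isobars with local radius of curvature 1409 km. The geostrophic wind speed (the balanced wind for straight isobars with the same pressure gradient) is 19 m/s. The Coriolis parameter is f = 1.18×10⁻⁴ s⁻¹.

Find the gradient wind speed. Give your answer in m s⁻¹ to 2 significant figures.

Around a high, pressure-gradient force acts outward with centrifugal, so Coriolis balances both:
fV = (1/ρ)|∂P/∂n| + V²/R  →  V² − fR·V + fR·V_g = 0
With fR = 1.18×10⁻⁴ × 1409×10³ m = 166 m/s:
V = [fR − √((fR)² − 4 fR V_g)]/2 = [166 − √(166² − 4×166×19)]/2 = 21.9 m/s
Supergeostrophic (V > V_g = 19 m/s), as expected around a high.

22 m s⁻¹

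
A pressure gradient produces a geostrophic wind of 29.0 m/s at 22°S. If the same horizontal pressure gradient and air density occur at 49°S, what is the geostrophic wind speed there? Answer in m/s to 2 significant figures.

With the same pressure gradient and density, V_g ∝ 1/f ∝ 1/sin φ.
V₂ = V₁ · sin φ₁ / sin φ₂ = 29.0 × sin 22° / sin 49°
V₂ = 29.0 × 0.3746/0.7547 = 14 m/s

14 m/s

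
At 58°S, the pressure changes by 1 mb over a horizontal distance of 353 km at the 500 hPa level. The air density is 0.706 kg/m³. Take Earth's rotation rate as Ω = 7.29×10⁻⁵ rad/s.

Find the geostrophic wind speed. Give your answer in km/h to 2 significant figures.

12 km/h

Coriolis parameter at 58°S:
f = 2Ω sin φ = 2 × 7.29×10⁻⁵ × sin 58° = 1.24×10⁻⁴ s⁻¹
Pressure gradient: |∂P/∂n| = 100 Pa / 353000 m = 2.83×10⁻⁴ Pa/m
Geostrophic balance (pressure-gradient force = Coriolis force):
V_g = (1/(fρ)) |∂P/∂n| = 2.83×10⁻⁴ / (1.24×10⁻⁴ × 0.706) = 3.25 m/s
Converting: 3.25 m/s × 3.6 = 12 km/h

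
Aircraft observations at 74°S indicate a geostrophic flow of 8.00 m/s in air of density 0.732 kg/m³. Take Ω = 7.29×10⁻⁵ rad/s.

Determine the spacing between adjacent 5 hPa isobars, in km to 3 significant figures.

Coriolis parameter at 74°S:
f = 2Ω sin φ = 2 × 7.29×10⁻⁵ × sin 74° = 1.40×10⁻⁴ s⁻¹
Geostrophic balance rearranged: |∂P/∂n| = f ρ V_g
|∂P/∂n| = 1.40×10⁻⁴ × 0.732 × 8.00 = 8.21×10⁻⁴ Pa/m
Isobar spacing: Δn = ΔP/|∂P/∂n| = 500 Pa / 8.21×10⁻⁴ Pa/m = 609214 m ≈ 609 km

609 km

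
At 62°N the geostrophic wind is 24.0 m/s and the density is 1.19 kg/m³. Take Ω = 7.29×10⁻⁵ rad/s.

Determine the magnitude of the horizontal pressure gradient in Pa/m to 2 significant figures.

3.7×10⁻³ Pa/m

Coriolis parameter at 62°N:
f = 2Ω sin φ = 2 × 7.29×10⁻⁵ × sin 62° = 1.29×10⁻⁴ s⁻¹
Geostrophic balance rearranged: |∂P/∂n| = f ρ V_g
|∂P/∂n| = 1.29×10⁻⁴ × 1.19 × 24.0 = 3.68×10⁻³ Pa/m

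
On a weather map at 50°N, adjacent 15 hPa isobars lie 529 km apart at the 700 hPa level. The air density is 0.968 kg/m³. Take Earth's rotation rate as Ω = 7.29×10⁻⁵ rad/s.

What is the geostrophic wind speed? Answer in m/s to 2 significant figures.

26 m/s

Coriolis parameter at 50°N:
f = 2Ω sin φ = 2 × 7.29×10⁻⁵ × sin 50° = 1.12×10⁻⁴ s⁻¹
Pressure gradient: |∂P/∂n| = 1500 Pa / 529000 m = 2.84×10⁻³ Pa/m
Geostrophic balance (pressure-gradient force = Coriolis force):
V_g = (1/(fρ)) |∂P/∂n| = 2.84×10⁻³ / (1.12×10⁻⁴ × 0.968) = 26.2 m/s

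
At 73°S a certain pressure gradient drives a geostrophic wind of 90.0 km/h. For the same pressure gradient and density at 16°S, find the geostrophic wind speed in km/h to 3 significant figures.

312 km/h

With the same pressure gradient and density, V_g ∝ 1/f ∝ 1/sin φ.
V₂ = V₁ · sin φ₁ / sin φ₂ = 90.0 × sin 73° / sin 16°
V₂ = 90.0 × 0.9563/0.2756 = 312 km/h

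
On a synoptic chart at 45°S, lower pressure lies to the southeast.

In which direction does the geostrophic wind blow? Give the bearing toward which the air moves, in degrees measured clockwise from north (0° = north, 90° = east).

The pressure-gradient force points toward the southeast (bearing 135°).
Geostrophic balance: in the Southern Hemisphere the Coriolis force deflects motion to the left, so the geostrophic wind blows 90° to the left of the pressure-gradient force (low pressure on the right).
Rotating 135° by 90° counterclockwise gives 045° — the wind blows toward the northeast.

045°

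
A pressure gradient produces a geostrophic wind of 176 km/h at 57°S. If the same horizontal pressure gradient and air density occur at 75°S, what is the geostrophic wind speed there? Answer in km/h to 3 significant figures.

With the same pressure gradient and density, V_g ∝ 1/f ∝ 1/sin φ.
V₂ = V₁ · sin φ₁ / sin φ₂ = 176 × sin 57° / sin 75°
V₂ = 176 × 0.8387/0.9659 = 153 km/h

153 km/h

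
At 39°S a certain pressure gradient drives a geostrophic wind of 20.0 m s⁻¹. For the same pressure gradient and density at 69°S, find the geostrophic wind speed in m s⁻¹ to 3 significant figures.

13.5 m s⁻¹

With the same pressure gradient and density, V_g ∝ 1/f ∝ 1/sin φ.
V₂ = V₁ · sin φ₁ / sin φ₂ = 20.0 × sin 39° / sin 69°
V₂ = 20.0 × 0.6293/0.9336 = 13.5 m s⁻¹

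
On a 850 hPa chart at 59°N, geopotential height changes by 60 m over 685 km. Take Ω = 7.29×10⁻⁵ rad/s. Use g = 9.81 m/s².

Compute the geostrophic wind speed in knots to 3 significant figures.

Coriolis parameter at 59°N:
f = 2Ω sin φ = 2 × 7.29×10⁻⁵ × sin 59° = 1.25×10⁻⁴ s⁻¹
Height gradient: |∂Z/∂n| = 60 m / 685000 m = 8.76×10⁻⁵
On a pressure surface, geostrophic balance gives V_g = (g/f)|∂Z/∂n|:
V_g = 9.81 × 8.76×10⁻⁵ / 1.25×10⁻⁴ = 6.88 m/s
Converting: 6.88 m/s × 1.944 = 13.4 knots

13.4 knots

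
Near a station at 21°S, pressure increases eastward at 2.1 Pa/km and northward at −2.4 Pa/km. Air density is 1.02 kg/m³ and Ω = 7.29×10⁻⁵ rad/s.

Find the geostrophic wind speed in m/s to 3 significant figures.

59.8 m/s

Coriolis parameter at 21°S:
f = 2Ω sin φ = 2 × 7.29×10⁻⁵ × sin 21° = 5.23×10⁻⁵ s⁻¹
In the Southern Hemisphere f is negative: f = −5.23×10⁻⁵ s⁻¹.
Component geostrophic relations (x east, y north):
u_g = −(1/(fρ)) ∂P/∂y,  v_g = (1/(fρ)) ∂P/∂x
u_g = −(−2.4×10⁻³)/(−5.23×10⁻⁵ × 1.02) = −45.0 m/s;  v_g = (2.1×10⁻³)/(−5.23×10⁻⁵ × 1.02) = −39.4 m/s
|V_g| = √(u_g² + v_g²) = 59.8 m/s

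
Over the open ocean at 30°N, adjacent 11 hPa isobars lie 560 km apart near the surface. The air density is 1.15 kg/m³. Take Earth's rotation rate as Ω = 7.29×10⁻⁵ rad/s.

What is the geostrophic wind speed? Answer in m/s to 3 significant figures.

23.4 m/s

Coriolis parameter at 30°N:
f = 2Ω sin φ = 2 × 7.29×10⁻⁵ × sin 30° = 7.29×10⁻⁵ s⁻¹
Pressure gradient: |∂P/∂n| = 1100 Pa / 560000 m = 1.96×10⁻³ Pa/m
Geostrophic balance (pressure-gradient force = Coriolis force):
V_g = (1/(fρ)) |∂P/∂n| = 1.96×10⁻³ / (7.29×10⁻⁵ × 1.15) = 23.4 m/s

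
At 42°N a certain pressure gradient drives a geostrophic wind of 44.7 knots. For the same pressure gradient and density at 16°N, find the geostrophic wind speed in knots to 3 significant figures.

With the same pressure gradient and density, V_g ∝ 1/f ∝ 1/sin φ.
V₂ = V₁ · sin φ₁ / sin φ₂ = 44.7 × sin 42° / sin 16°
V₂ = 44.7 × 0.6691/0.2756 = 109 knots

109 knots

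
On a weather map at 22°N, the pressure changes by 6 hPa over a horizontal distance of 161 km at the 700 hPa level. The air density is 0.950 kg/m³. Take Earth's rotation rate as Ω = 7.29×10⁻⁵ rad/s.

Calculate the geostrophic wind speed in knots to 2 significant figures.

Coriolis parameter at 22°N:
f = 2Ω sin φ = 2 × 7.29×10⁻⁵ × sin 22° = 5.46×10⁻⁵ s⁻¹
Pressure gradient: |∂P/∂n| = 600 Pa / 161000 m = 3.73×10⁻³ Pa/m
Geostrophic balance (pressure-gradient force = Coriolis force):
V_g = (1/(fρ)) |∂P/∂n| = 3.73×10⁻³ / (5.46×10⁻⁵ × 0.950) = 71.8 m/s
Converting: 71.8 m/s × 1.944 = 140 knots

140 knots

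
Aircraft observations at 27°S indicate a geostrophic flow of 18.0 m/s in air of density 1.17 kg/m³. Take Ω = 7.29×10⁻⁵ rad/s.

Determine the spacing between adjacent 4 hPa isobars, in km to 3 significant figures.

Coriolis parameter at 27°S:
f = 2Ω sin φ = 2 × 7.29×10⁻⁵ × sin 27° = 6.62×10⁻⁵ s⁻¹
Geostrophic balance rearranged: |∂P/∂n| = f ρ V_g
|∂P/∂n| = 6.62×10⁻⁵ × 1.17 × 18.0 = 1.39×10⁻³ Pa/m
Isobar spacing: Δn = ΔP/|∂P/∂n| = 400 Pa / 1.39×10⁻³ Pa/m = 286944 m ≈ 287 km

287 km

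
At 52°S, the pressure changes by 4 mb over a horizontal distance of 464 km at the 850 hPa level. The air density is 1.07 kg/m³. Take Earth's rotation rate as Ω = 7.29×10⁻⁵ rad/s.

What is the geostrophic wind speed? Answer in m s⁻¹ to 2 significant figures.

Coriolis parameter at 52°S:
f = 2Ω sin φ = 2 × 7.29×10⁻⁵ × sin 52° = 1.15×10⁻⁴ s⁻¹
Pressure gradient: |∂P/∂n| = 400 Pa / 464000 m = 8.62×10⁻⁴ Pa/m
Geostrophic balance (pressure-gradient force = Coriolis force):
V_g = (1/(fρ)) |∂P/∂n| = 8.62×10⁻⁴ / (1.15×10⁻⁴ × 1.07) = 7.01 m/s

7.0 m s⁻¹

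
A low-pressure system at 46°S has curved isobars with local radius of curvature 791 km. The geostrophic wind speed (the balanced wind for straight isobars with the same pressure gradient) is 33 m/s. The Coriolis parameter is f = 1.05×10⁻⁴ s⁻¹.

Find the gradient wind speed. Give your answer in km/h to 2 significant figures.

91 km/h

Around a low, centrifugal force acts outward with Coriolis, so pressure-gradient force balances both:
(1/ρ)|∂P/∂n| = fV + V²/R  →  V² + fR·V − fR·V_g = 0
With fR = 1.05×10⁻⁴ × 791×10³ m = 83.1 m/s:
V = [−fR + √((fR)² + 4 fR V_g)]/2 = [−83.1 + √(83.1² + 4×83.1×33)]/2 = 25.3 m/s
Subgeostrophic (V < V_g = 33 m/s), as expected around a low.
Converting: 25.3 m/s × 3.6 = 91 km/h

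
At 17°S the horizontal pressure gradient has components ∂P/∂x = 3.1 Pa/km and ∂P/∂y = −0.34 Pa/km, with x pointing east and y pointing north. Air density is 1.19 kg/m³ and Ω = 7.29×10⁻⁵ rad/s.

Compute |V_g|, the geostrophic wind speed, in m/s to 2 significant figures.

61 m/s

Coriolis parameter at 17°S:
f = 2Ω sin φ = 2 × 7.29×10⁻⁵ × sin 17° = 4.26×10⁻⁵ s⁻¹
In the Southern Hemisphere f is negative: f = −4.26×10⁻⁵ s⁻¹.
Component geostrophic relations (x east, y north):
u_g = −(1/(fρ)) ∂P/∂y,  v_g = (1/(fρ)) ∂P/∂x
u_g = −(−0.34×10⁻³)/(−4.26×10⁻⁵ × 1.19) = −6.70 m/s;  v_g = (3.1×10⁻³)/(−4.26×10⁻⁵ × 1.19) = −61.1 m/s
|V_g| = √(u_g² + v_g²) = 61.5 m/s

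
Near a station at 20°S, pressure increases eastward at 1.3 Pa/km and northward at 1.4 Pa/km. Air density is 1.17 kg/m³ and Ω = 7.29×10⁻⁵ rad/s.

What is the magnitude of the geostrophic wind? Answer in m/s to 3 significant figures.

32.7 m/s

Coriolis parameter at 20°S:
f = 2Ω sin φ = 2 × 7.29×10⁻⁵ × sin 20° = 4.99×10⁻⁵ s⁻¹
In the Southern Hemisphere f is negative: f = −4.99×10⁻⁵ s⁻¹.
Component geostrophic relations (x east, y north):
u_g = −(1/(fρ)) ∂P/∂y,  v_g = (1/(fρ)) ∂P/∂x
u_g = −(1.4×10⁻³)/(−4.99×10⁻⁵ × 1.17) = 24.0 m/s;  v_g = (1.3×10⁻³)/(−4.99×10⁻⁵ × 1.17) = −22.3 m/s
|V_g| = √(u_g² + v_g²) = 32.7 m/s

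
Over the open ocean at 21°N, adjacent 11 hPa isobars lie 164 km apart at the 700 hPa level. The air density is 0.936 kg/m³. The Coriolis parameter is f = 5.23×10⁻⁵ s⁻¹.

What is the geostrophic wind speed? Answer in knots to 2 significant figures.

270 knots

Pressure gradient: |∂P/∂n| = 1100 Pa / 164000 m = 6.71×10⁻³ Pa/m
Geostrophic balance (pressure-gradient force = Coriolis force):
V_g = (1/(fρ)) |∂P/∂n| = 6.71×10⁻³ / (5.23×10⁻⁵ × 0.936) = 137 m/s
Converting: 137 m/s × 1.944 = 270 knots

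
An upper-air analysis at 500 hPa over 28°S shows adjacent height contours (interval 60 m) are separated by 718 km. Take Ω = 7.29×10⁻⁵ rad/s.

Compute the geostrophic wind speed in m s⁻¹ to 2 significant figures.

12 m s⁻¹

Coriolis parameter at 28°S:
f = 2Ω sin φ = 2 × 7.29×10⁻⁵ × sin 28° = 6.84×10⁻⁵ s⁻¹
Height gradient: |∂Z/∂n| = 60 m / 718000 m = 8.36×10⁻⁵
On a pressure surface, geostrophic balance gives V_g = (g/f)|∂Z/∂n|:
V_g = 9.81 × 8.36×10⁻⁵ / 6.84×10⁻⁵ = 12.0 m/s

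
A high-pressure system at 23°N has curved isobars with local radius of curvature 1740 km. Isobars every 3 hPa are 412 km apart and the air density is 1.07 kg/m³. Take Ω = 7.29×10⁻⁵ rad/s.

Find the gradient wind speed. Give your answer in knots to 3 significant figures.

27.0 knots

Coriolis parameter at 23°N:
f = 2Ω sin φ = 2 × 7.29×10⁻⁵ × sin 23° = 5.70×10⁻⁵ s⁻¹
Pressure gradient: |∂P/∂n| = 300 Pa / 412000 m = 7.28×10⁻⁴ Pa/m
Geostrophic speed: V_g = |∂P/∂n|/(fρ) = 7.28×10⁻⁴/(5.70×10⁻⁵ × 1.07) = 11.9 m/s
Around a high, pressure-gradient force acts outward with centrifugal, so Coriolis balances both:
fV = (1/ρ)|∂P/∂n| + V²/R  →  V² − fR·V + fR·V_g = 0
With fR = 5.70×10⁻⁵ × 1740×10³ m = 99.1 m/s:
V = [fR − √((fR)² − 4 fR V_g)]/2 = [99.1 − √(99.1² − 4×99.1×11.9)]/2 = 13.9 m/s
Supergeostrophic (V > V_g = 11.9 m/s), as expected around a high.
Converting: 13.9 m/s × 1.944 = 27.0 knots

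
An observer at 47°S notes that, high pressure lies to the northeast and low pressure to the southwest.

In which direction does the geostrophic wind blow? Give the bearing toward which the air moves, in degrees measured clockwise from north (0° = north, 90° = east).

135°

The pressure-gradient force points toward the southwest (bearing 225°).
Geostrophic balance: in the Southern Hemisphere the Coriolis force deflects motion to the left, so the geostrophic wind blows 90° to the left of the pressure-gradient force (low pressure on the right).
Rotating 225° by 90° counterclockwise gives 135° — the wind blows toward the southeast.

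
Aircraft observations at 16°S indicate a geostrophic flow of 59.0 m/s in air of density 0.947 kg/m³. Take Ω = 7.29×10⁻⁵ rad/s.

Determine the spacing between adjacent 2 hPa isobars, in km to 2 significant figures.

Coriolis parameter at 16°S:
f = 2Ω sin φ = 2 × 7.29×10⁻⁵ × sin 16° = 4.02×10⁻⁵ s⁻¹
Geostrophic balance rearranged: |∂P/∂n| = f ρ V_g
|∂P/∂n| = 4.02×10⁻⁵ × 0.947 × 59.0 = 2.25×10⁻³ Pa/m
Isobar spacing: Δn = ΔP/|∂P/∂n| = 200 Pa / 2.25×10⁻³ Pa/m = 89070 m ≈ 89 km

89 km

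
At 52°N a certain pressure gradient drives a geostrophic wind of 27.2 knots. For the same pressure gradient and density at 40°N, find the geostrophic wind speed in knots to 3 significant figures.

With the same pressure gradient and density, V_g ∝ 1/f ∝ 1/sin φ.
V₂ = V₁ · sin φ₁ / sin φ₂ = 27.2 × sin 52° / sin 40°
V₂ = 27.2 × 0.7880/0.6428 = 33.3 knots

33.3 knots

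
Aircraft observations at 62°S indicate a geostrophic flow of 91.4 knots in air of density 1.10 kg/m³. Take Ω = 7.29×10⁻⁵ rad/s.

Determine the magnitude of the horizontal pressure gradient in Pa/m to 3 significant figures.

Coriolis parameter at 62°S:
f = 2Ω sin φ = 2 × 7.29×10⁻⁵ × sin 62° = 1.29×10⁻⁴ s⁻¹
Wind speed in SI: 91.4 knots = 47.0 m/s
Geostrophic balance rearranged: |∂P/∂n| = f ρ V_g
|∂P/∂n| = 1.29×10⁻⁴ × 1.10 × 47.0 = 6.66×10⁻³ Pa/m

6.66×10⁻³ Pa/m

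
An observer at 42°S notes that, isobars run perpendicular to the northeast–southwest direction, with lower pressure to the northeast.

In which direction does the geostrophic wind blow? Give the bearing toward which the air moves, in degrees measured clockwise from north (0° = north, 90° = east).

The pressure-gradient force points toward the northeast (bearing 045°).
Geostrophic balance: in the Southern Hemisphere the Coriolis force deflects motion to the left, so the geostrophic wind blows 90° to the left of the pressure-gradient force (low pressure on the right).
Rotating 045° by 90° counterclockwise gives 315° — the wind blows toward the northwest.

315°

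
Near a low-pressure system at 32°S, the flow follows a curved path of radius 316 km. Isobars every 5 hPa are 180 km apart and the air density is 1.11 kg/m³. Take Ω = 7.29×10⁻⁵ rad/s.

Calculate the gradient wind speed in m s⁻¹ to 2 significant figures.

18 m s⁻¹

Coriolis parameter at 32°S:
f = 2Ω sin φ = 2 × 7.29×10⁻⁵ × sin 32° = 7.73×10⁻⁵ s⁻¹
Pressure gradient: |∂P/∂n| = 500 Pa / 180000 m = 2.78×10⁻³ Pa/m
Geostrophic speed: V_g = |∂P/∂n|/(fρ) = 2.78×10⁻³/(7.73×10⁻⁵ × 1.11) = 32.4 m/s
Around a low, centrifugal force acts outward with Coriolis, so pressure-gradient force balances both:
(1/ρ)|∂P/∂n| = fV + V²/R  →  V² + fR·V − fR·V_g = 0
With fR = 7.73×10⁻⁵ × 316×10³ m = 24.4 m/s:
V = [−fR + √((fR)² + 4 fR V_g)]/2 = [−24.4 + √(24.4² + 4×24.4×32.4)]/2 = 18.4 m/s
Subgeostrophic (V < V_g = 32.4 m/s), as expected around a low.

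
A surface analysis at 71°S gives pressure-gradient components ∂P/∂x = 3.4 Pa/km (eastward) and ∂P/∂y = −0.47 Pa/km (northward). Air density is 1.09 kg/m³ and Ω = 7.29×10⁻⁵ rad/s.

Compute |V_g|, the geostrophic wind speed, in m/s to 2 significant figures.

23 m/s

Coriolis parameter at 71°S:
f = 2Ω sin φ = 2 × 7.29×10⁻⁵ × sin 71° = 1.38×10⁻⁴ s⁻¹
In the Southern Hemisphere f is negative: f = −1.38×10⁻⁴ s⁻¹.
Component geostrophic relations (x east, y north):
u_g = −(1/(fρ)) ∂P/∂y,  v_g = (1/(fρ)) ∂P/∂x
u_g = −(−0.47×10⁻³)/(−1.38×10⁻⁴ × 1.09) = −3.13 m/s;  v_g = (3.4×10⁻³)/(−1.38×10⁻⁴ × 1.09) = −22.6 m/s
|V_g| = √(u_g² + v_g²) = 22.8 m/s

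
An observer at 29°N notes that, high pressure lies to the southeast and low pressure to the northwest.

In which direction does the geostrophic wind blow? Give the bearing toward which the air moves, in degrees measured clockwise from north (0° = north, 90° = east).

045°

The pressure-gradient force points toward the northwest (bearing 315°).
Geostrophic balance: in the Northern Hemisphere the Coriolis force deflects motion to the right, so the geostrophic wind blows 90° to the right of the pressure-gradient force (low pressure on the left).
Rotating 315° by 90° clockwise gives 045° — the wind blows toward the northeast.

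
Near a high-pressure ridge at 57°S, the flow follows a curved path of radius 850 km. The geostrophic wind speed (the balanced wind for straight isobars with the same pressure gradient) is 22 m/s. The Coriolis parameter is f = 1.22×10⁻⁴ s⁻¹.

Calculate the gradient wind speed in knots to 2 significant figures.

62 knots

Around a high, pressure-gradient force acts outward with centrifugal, so Coriolis balances both:
fV = (1/ρ)|∂P/∂n| + V²/R  →  V² − fR·V + fR·V_g = 0
With fR = 1.22×10⁻⁴ × 850×10³ m = 104 m/s:
V = [fR − √((fR)² − 4 fR V_g)]/2 = [104 − √(104² − 4×104×22)]/2 = 31.7 m/s
Supergeostrophic (V > V_g = 22 m/s), as expected around a high.
Converting: 31.7 m/s × 1.944 = 62 knots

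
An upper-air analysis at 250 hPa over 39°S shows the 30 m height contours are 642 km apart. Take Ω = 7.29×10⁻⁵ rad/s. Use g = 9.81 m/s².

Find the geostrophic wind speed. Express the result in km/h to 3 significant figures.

Coriolis parameter at 39°S:
f = 2Ω sin φ = 2 × 7.29×10⁻⁵ × sin 39° = 9.18×10⁻⁵ s⁻¹
Height gradient: |∂Z/∂n| = 30 m / 642000 m = 4.67×10⁻⁵
On a pressure surface, geostrophic balance gives V_g = (g/f)|∂Z/∂n|:
V_g = 9.81 × 4.67×10⁻⁵ / 9.18×10⁻⁵ = 5.00 m/s
Converting: 5.00 m/s × 3.6 = 18.0 km/h

18.0 km/h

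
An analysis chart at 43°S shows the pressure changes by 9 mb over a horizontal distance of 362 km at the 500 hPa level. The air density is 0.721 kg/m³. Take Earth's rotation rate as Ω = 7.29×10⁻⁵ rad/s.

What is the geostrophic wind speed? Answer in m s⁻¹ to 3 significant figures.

Coriolis parameter at 43°S:
f = 2Ω sin φ = 2 × 7.29×10⁻⁵ × sin 43° = 9.94×10⁻⁵ s⁻¹
Pressure gradient: |∂P/∂n| = 900 Pa / 362000 m = 2.49×10⁻³ Pa/m
Geostrophic balance (pressure-gradient force = Coriolis force):
V_g = (1/(fρ)) |∂P/∂n| = 2.49×10⁻³ / (9.94×10⁻⁵ × 0.721) = 34.7 m/s

34.7 m s⁻¹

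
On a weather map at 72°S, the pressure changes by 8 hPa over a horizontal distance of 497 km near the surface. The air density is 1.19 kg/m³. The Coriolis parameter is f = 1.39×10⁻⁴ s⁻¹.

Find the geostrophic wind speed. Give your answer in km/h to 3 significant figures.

35.0 km/h

Pressure gradient: |∂P/∂n| = 800 Pa / 497000 m = 1.61×10⁻³ Pa/m
Geostrophic balance (pressure-gradient force = Coriolis force):
V_g = (1/(fρ)) |∂P/∂n| = 1.61×10⁻³ / (1.39×10⁻⁴ × 1.19) = 9.73 m/s
Converting: 9.73 m/s × 3.6 = 35.0 km/h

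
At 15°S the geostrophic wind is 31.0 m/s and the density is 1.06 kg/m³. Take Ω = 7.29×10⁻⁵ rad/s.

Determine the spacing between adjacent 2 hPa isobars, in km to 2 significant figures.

Coriolis parameter at 15°S:
f = 2Ω sin φ = 2 × 7.29×10⁻⁵ × sin 15° = 3.77×10⁻⁵ s⁻¹
Geostrophic balance rearranged: |∂P/∂n| = f ρ V_g
|∂P/∂n| = 3.77×10⁻⁵ × 1.06 × 31.0 = 1.24×10⁻³ Pa/m
Isobar spacing: Δn = ΔP/|∂P/∂n| = 200 Pa / 1.24×10⁻³ Pa/m = 161290 m ≈ 160 km

160 km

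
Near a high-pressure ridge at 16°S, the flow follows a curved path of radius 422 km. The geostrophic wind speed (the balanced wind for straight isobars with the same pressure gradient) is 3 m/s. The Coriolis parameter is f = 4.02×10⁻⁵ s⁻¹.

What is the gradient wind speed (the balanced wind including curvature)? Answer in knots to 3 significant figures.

Around a high, pressure-gradient force acts outward with centrifugal, so Coriolis balances both:
fV = (1/ρ)|∂P/∂n| + V²/R  →  V² − fR·V + fR·V_g = 0
With fR = 4.02×10⁻⁵ × 422×10³ m = 17.0 m/s:
V = [fR − √((fR)² − 4 fR V_g)]/2 = [17.0 − √(17.0² − 4×17.0×3)]/2 = 3.89 m/s
Supergeostrophic (V > V_g = 3 m/s), as expected around a high.
Converting: 3.89 m/s × 1.944 = 7.57 knots

7.57 knots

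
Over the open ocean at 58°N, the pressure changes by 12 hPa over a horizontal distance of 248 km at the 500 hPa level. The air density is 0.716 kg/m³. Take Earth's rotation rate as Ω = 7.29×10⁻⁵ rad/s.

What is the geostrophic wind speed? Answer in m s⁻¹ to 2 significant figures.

55 m s⁻¹

Coriolis parameter at 58°N:
f = 2Ω sin φ = 2 × 7.29×10⁻⁵ × sin 58° = 1.24×10⁻⁴ s⁻¹
Pressure gradient: |∂P/∂n| = 1200 Pa / 248000 m = 4.84×10⁻³ Pa/m
Geostrophic balance (pressure-gradient force = Coriolis force):
V_g = (1/(fρ)) |∂P/∂n| = 4.84×10⁻³ / (1.24×10⁻⁴ × 0.716) = 54.7 m/s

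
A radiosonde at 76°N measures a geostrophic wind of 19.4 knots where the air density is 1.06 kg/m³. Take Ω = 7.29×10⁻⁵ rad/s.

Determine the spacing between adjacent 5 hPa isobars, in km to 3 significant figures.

334 km

Coriolis parameter at 76°N:
f = 2Ω sin φ = 2 × 7.29×10⁻⁵ × sin 76° = 1.41×10⁻⁴ s⁻¹
Wind speed in SI: 19.4 knots = 9.98 m/s
Geostrophic balance rearranged: |∂P/∂n| = f ρ V_g
|∂P/∂n| = 1.41×10⁻⁴ × 1.06 × 9.98 = 1.50×10⁻³ Pa/m
Isobar spacing: Δn = ΔP/|∂P/∂n| = 500 Pa / 1.50×10⁻³ Pa/m = 334089 m ≈ 334 km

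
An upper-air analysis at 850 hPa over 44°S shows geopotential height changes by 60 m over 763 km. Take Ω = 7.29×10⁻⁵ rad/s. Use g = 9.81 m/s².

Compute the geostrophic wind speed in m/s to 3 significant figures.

Coriolis parameter at 44°S:
f = 2Ω sin φ = 2 × 7.29×10⁻⁵ × sin 44° = 1.01×10⁻⁴ s⁻¹
Height gradient: |∂Z/∂n| = 60 m / 763000 m = 7.86×10⁻⁵
On a pressure surface, geostrophic balance gives V_g = (g/f)|∂Z/∂n|:
V_g = 9.81 × 7.86×10⁻⁵ / 1.01×10⁻⁴ = 7.62 m/s

7.62 m/s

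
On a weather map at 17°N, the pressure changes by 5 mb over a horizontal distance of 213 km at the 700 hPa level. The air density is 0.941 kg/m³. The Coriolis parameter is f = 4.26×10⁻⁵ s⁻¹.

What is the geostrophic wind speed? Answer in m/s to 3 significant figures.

Pressure gradient: |∂P/∂n| = 500 Pa / 213000 m = 2.35×10⁻³ Pa/m
Geostrophic balance (pressure-gradient force = Coriolis force):
V_g = (1/(fρ)) |∂P/∂n| = 2.35×10⁻³ / (4.26×10⁻⁵ × 0.941) = 58.6 m/s

58.6 m/s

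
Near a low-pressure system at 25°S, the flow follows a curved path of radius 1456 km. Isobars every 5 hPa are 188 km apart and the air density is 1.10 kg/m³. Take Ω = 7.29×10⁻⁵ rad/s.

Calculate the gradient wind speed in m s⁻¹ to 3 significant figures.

Coriolis parameter at 25°S:
f = 2Ω sin φ = 2 × 7.29×10⁻⁵ × sin 25° = 6.16×10⁻⁵ s⁻¹
Pressure gradient: |∂P/∂n| = 500 Pa / 188000 m = 2.66×10⁻³ Pa/m
Geostrophic speed: V_g = |∂P/∂n|/(fρ) = 2.66×10⁻³/(6.16×10⁻⁵ × 1.10) = 39.2 m/s
Around a low, centrifugal force acts outward with Coriolis, so pressure-gradient force balances both:
(1/ρ)|∂P/∂n| = fV + V²/R  →  V² + fR·V − fR·V_g = 0
With fR = 6.16×10⁻⁵ × 1456×10³ m = 89.7 m/s:
V = [−fR + √((fR)² + 4 fR V_g)]/2 = [−89.7 + √(89.7² + 4×89.7×39.2)]/2 = 29.5 m/s
Subgeostrophic (V < V_g = 39.2 m/s), as expected around a low.

29.5 m s⁻¹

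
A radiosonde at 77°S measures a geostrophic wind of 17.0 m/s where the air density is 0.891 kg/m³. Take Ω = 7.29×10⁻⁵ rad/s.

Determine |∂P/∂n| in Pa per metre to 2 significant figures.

2.2×10⁻³ Pa/m

Coriolis parameter at 77°S:
f = 2Ω sin φ = 2 × 7.29×10⁻⁵ × sin 77° = 1.42×10⁻⁴ s⁻¹
Geostrophic balance rearranged: |∂P/∂n| = f ρ V_g
|∂P/∂n| = 1.42×10⁻⁴ × 0.891 × 17.0 = 2.15×10⁻³ Pa/m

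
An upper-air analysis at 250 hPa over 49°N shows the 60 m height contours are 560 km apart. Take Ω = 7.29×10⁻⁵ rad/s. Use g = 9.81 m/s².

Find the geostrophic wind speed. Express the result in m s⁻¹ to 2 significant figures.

Coriolis parameter at 49°N:
f = 2Ω sin φ = 2 × 7.29×10⁻⁵ × sin 49° = 1.10×10⁻⁴ s⁻¹
Height gradient: |∂Z/∂n| = 60 m / 560000 m = 1.07×10⁻⁴
On a pressure surface, geostrophic balance gives V_g = (g/f)|∂Z/∂n|:
V_g = 9.81 × 1.07×10⁻⁴ / 1.10×10⁻⁴ = 9.55 m/s

9.6 m s⁻¹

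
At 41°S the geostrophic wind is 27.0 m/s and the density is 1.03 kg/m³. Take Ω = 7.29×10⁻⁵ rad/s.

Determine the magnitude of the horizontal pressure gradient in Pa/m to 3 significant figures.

Coriolis parameter at 41°S:
f = 2Ω sin φ = 2 × 7.29×10⁻⁵ × sin 41° = 9.57×10⁻⁵ s⁻¹
Geostrophic balance rearranged: |∂P/∂n| = f ρ V_g
|∂P/∂n| = 9.57×10⁻⁵ × 1.03 × 27.0 = 2.66×10⁻³ Pa/m

2.66×10⁻³ Pa/m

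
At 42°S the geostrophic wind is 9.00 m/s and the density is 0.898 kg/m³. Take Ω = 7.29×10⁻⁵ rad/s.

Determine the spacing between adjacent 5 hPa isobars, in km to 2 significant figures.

630 km

Coriolis parameter at 42°S:
f = 2Ω sin φ = 2 × 7.29×10⁻⁵ × sin 42° = 9.76×10⁻⁵ s⁻¹
Geostrophic balance rearranged: |∂P/∂n| = f ρ V_g
|∂P/∂n| = 9.76×10⁻⁵ × 0.898 × 9.00 = 7.88×10⁻⁴ Pa/m
Isobar spacing: Δn = ΔP/|∂P/∂n| = 500 Pa / 7.88×10⁻⁴ Pa/m = 634136 m ≈ 630 km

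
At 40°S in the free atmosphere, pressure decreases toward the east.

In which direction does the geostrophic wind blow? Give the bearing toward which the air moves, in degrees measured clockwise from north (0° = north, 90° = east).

000°

The pressure-gradient force points toward the east (bearing 090°).
Geostrophic balance: in the Southern Hemisphere the Coriolis force deflects motion to the left, so the geostrophic wind blows 90° to the left of the pressure-gradient force (low pressure on the right).
Rotating 090° by 90° counterclockwise gives 000° — the wind blows toward the north.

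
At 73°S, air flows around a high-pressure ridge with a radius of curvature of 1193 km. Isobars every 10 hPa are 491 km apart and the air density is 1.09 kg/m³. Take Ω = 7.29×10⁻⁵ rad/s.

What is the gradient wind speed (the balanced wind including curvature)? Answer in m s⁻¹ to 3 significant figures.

Coriolis parameter at 73°S:
f = 2Ω sin φ = 2 × 7.29×10⁻⁵ × sin 73° = 1.39×10⁻⁴ s⁻¹
Pressure gradient: |∂P/∂n| = 1000 Pa / 491000 m = 2.04×10⁻³ Pa/m
Geostrophic speed: V_g = |∂P/∂n|/(fρ) = 2.04×10⁻³/(1.39×10⁻⁴ × 1.09) = 13.4 m/s
Around a high, pressure-gradient force acts outward with centrifugal, so Coriolis balances both:
fV = (1/ρ)|∂P/∂n| + V²/R  →  V² − fR·V + fR·V_g = 0
With fR = 1.39×10⁻⁴ × 1193×10³ m = 166 m/s:
V = [fR − √((fR)² − 4 fR V_g)]/2 = [166 − √(166² − 4×166×13.4)]/2 = 14.7 m/s
Supergeostrophic (V > V_g = 13.4 m/s), as expected around a high.

14.7 m s⁻¹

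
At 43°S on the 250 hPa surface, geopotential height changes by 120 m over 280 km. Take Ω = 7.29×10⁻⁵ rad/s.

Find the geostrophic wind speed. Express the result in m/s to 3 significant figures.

Coriolis parameter at 43°S:
f = 2Ω sin φ = 2 × 7.29×10⁻⁵ × sin 43° = 9.94×10⁻⁵ s⁻¹
Height gradient: |∂Z/∂n| = 120 m / 280000 m = 4.29×10⁻⁴
On a pressure surface, geostrophic balance gives V_g = (g/f)|∂Z/∂n|:
V_g = 9.81 × 4.29×10⁻⁴ / 9.94×10⁻⁵ = 42.3 m/s

42.3 m/s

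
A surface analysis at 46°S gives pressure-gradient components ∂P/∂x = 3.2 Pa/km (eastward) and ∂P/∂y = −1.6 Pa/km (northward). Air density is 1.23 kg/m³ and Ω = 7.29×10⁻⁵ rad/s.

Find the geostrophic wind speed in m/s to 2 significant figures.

28 m/s

Coriolis parameter at 46°S:
f = 2Ω sin φ = 2 × 7.29×10⁻⁵ × sin 46° = 1.05×10⁻⁴ s⁻¹
In the Southern Hemisphere f is negative: f = −1.05×10⁻⁴ s⁻¹.
Component geostrophic relations (x east, y north):
u_g = −(1/(fρ)) ∂P/∂y,  v_g = (1/(fρ)) ∂P/∂x
u_g = −(−1.6×10⁻³)/(−1.05×10⁻⁴ × 1.23) = −12.4 m/s;  v_g = (3.2×10⁻³)/(−1.05×10⁻⁴ × 1.23) = −24.8 m/s
|V_g| = √(u_g² + v_g²) = 27.7 m/s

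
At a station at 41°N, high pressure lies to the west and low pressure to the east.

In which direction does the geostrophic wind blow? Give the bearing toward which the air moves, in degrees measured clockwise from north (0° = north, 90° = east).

The pressure-gradient force points toward the east (bearing 090°).
Geostrophic balance: in the Northern Hemisphere the Coriolis force deflects motion to the right, so the geostrophic wind blows 90° to the right of the pressure-gradient force (low pressure on the left).
Rotating 090° by 90° clockwise gives 180° — the wind blows toward the south.

180°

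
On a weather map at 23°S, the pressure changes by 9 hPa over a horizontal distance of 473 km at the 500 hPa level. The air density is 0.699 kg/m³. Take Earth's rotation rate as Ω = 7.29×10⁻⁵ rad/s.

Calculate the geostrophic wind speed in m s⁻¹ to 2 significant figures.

48 m s⁻¹

Coriolis parameter at 23°S:
f = 2Ω sin φ = 2 × 7.29×10⁻⁵ × sin 23° = 5.70×10⁻⁵ s⁻¹
Pressure gradient: |∂P/∂n| = 900 Pa / 473000 m = 1.90×10⁻³ Pa/m
Geostrophic balance (pressure-gradient force = Coriolis force):
V_g = (1/(fρ)) |∂P/∂n| = 1.90×10⁻³ / (5.70×10⁻⁵ × 0.699) = 47.8 m/s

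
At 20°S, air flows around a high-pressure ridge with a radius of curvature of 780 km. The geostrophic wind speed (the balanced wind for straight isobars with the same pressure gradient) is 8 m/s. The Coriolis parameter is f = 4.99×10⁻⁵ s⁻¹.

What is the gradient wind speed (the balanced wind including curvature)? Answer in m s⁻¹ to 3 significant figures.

11.3 m s⁻¹

Around a high, pressure-gradient force acts outward with centrifugal, so Coriolis balances both:
fV = (1/ρ)|∂P/∂n| + V²/R  →  V² − fR·V + fR·V_g = 0
With fR = 4.99×10⁻⁵ × 780×10³ m = 38.9 m/s:
V = [fR − √((fR)² − 4 fR V_g)]/2 = [38.9 − √(38.9² − 4×38.9×8)]/2 = 11.3 m/s
Supergeostrophic (V > V_g = 8 m/s), as expected around a high.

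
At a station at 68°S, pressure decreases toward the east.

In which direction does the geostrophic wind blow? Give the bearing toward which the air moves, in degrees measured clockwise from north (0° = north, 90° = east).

The pressure-gradient force points toward the east (bearing 090°).
Geostrophic balance: in the Southern Hemisphere the Coriolis force deflects motion to the left, so the geostrophic wind blows 90° to the left of the pressure-gradient force (low pressure on the right).
Rotating 090° by 90° counterclockwise gives 000° — the wind blows toward the north.

000°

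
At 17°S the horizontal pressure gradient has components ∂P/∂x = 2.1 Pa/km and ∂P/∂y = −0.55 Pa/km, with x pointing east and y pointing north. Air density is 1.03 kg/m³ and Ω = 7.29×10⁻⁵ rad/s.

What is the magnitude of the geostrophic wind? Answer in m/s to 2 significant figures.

49 m/s

Coriolis parameter at 17°S:
f = 2Ω sin φ = 2 × 7.29×10⁻⁵ × sin 17° = 4.26×10⁻⁵ s⁻¹
In the Southern Hemisphere f is negative: f = −4.26×10⁻⁵ s⁻¹.
Component geostrophic relations (x east, y north):
u_g = −(1/(fρ)) ∂P/∂y,  v_g = (1/(fρ)) ∂P/∂x
u_g = −(−0.55×10⁻³)/(−4.26×10⁻⁵ × 1.03) = −12.5 m/s;  v_g = (2.1×10⁻³)/(−4.26×10⁻⁵ × 1.03) = −47.8 m/s
|V_g| = √(u_g² + v_g²) = 49.4 m/s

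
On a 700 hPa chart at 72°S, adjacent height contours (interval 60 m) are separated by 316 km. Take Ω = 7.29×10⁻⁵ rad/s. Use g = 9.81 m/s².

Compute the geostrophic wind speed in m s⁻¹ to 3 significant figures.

Coriolis parameter at 72°S:
f = 2Ω sin φ = 2 × 7.29×10⁻⁵ × sin 72° = 1.39×10⁻⁴ s⁻¹
Height gradient: |∂Z/∂n| = 60 m / 316000 m = 1.90×10⁻⁴
On a pressure surface, geostrophic balance gives V_g = (g/f)|∂Z/∂n|:
V_g = 9.81 × 1.90×10⁻⁴ / 1.39×10⁻⁴ = 13.4 m/s

13.4 m s⁻¹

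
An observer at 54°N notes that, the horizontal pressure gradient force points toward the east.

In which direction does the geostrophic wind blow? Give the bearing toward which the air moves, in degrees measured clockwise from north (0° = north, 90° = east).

The pressure-gradient force points toward the east (bearing 090°).
Geostrophic balance: in the Northern Hemisphere the Coriolis force deflects motion to the right, so the geostrophic wind blows 90° to the right of the pressure-gradient force (low pressure on the left).
Rotating 090° by 90° clockwise gives 180° — the wind blows toward the south.

180°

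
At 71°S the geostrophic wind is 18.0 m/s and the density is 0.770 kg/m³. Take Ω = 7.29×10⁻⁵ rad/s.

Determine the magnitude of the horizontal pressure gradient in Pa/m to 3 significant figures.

1.91×10⁻³ Pa/m

Coriolis parameter at 71°S:
f = 2Ω sin φ = 2 × 7.29×10⁻⁵ × sin 71° = 1.38×10⁻⁴ s⁻¹
Geostrophic balance rearranged: |∂P/∂n| = f ρ V_g
|∂P/∂n| = 1.38×10⁻⁴ × 0.770 × 18.0 = 1.91×10⁻³ Pa/m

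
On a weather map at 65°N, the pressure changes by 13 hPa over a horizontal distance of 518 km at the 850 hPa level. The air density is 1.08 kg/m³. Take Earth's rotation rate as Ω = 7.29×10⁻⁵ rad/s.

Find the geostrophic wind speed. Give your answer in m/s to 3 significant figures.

17.6 m/s

Coriolis parameter at 65°N:
f = 2Ω sin φ = 2 × 7.29×10⁻⁵ × sin 65° = 1.32×10⁻⁴ s⁻¹
Pressure gradient: |∂P/∂n| = 1300 Pa / 518000 m = 2.51×10⁻³ Pa/m
Geostrophic balance (pressure-gradient force = Coriolis force):
V_g = (1/(fρ)) |∂P/∂n| = 2.51×10⁻³ / (1.32×10⁻⁴ × 1.08) = 17.6 m/s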